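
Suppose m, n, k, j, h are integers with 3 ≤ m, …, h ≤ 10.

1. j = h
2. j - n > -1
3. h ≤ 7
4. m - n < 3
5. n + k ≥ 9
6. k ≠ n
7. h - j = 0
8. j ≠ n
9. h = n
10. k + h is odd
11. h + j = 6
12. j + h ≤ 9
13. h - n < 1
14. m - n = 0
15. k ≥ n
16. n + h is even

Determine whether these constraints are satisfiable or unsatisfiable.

Unsatisfiable

From constraints 1 and 9, j = h = n, so j = n. But constraint 8 says j ≠ n. Contradiction.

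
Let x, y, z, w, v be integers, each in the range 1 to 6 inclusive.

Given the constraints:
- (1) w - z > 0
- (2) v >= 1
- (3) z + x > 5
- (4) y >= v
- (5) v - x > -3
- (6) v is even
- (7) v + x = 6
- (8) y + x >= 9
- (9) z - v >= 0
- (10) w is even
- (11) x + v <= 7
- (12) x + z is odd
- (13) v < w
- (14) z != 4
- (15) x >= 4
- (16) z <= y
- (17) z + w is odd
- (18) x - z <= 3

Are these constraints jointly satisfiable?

Take x = 4, y = 5, z = 3, w = 4, v = 2. Then constraint 1: w - z = 1; constraint 3: z + x = 7; constraint 5: v - x = -2, and every other listed constraint is also met.

Satisfiable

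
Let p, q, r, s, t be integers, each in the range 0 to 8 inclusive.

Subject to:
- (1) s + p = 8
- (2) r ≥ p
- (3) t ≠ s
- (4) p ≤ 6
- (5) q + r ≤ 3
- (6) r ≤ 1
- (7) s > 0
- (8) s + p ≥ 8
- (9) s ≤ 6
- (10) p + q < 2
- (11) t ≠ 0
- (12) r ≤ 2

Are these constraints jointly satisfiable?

Unsatisfiable

From constraint 9: s ≤ 6. From constraints 2 and 6: p ≤ r ≤ 1. Hence s + p ≤ 7. But constraint 8 requires s + p ≥ 8, and 8 > 7. Contradiction.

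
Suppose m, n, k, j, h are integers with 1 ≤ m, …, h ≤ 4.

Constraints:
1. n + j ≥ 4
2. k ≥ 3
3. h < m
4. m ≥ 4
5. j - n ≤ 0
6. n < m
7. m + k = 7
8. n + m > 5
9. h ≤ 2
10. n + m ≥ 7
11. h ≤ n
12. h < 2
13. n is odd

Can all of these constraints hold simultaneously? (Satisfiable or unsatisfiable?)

Setting (m, n, k, j, h) = (4, 3, 3, 3, 1) satisfies everything: constraint 1: n + j = 6; constraint 5: j - n = 0; constraint 7: m + k = 7, and the others follow.

Satisfiable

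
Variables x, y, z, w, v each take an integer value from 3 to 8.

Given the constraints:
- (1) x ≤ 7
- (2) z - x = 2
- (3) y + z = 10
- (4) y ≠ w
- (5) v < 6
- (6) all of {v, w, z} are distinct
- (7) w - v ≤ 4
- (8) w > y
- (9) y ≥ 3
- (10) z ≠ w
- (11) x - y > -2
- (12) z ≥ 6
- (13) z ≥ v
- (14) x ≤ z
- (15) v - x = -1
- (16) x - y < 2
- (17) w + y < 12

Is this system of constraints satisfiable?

One satisfying assignment is x = 4, y = 4, z = 6, w = 7, v = 3.
For the less obvious constraints — constraint 2: z - x = 2; constraint 3: y + z = 10; constraint 7: w - v = 4 — and the others hold by inspection.

Satisfiable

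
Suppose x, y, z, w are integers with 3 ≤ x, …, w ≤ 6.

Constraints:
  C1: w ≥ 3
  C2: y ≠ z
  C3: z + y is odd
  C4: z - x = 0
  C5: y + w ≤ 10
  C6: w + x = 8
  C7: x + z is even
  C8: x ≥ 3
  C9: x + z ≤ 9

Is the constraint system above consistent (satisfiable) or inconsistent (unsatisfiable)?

Satisfiable

Take x = 4, y = 3, z = 4, w = 4. Then constraint 4: z - x = 0; constraint 5: y + w = 7; constraint 6: w + x = 8, and every other listed constraint is also met.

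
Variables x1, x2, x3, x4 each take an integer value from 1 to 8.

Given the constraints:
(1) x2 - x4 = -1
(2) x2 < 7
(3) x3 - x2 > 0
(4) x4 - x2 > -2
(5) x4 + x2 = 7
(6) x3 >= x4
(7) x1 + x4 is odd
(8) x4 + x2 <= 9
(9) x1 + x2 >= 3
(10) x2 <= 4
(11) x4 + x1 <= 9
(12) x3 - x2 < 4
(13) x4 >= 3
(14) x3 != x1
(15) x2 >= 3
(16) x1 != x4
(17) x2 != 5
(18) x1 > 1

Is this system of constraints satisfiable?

Try x1 = 3, x2 = 3, x3 = 6, x4 = 4.
Check constraint 1: x2 - x4 = -1; constraint 3: x3 - x2 = 3; constraint 4: x4 - x2 = 1. The remaining constraints are straightforward to verify.

Satisfiable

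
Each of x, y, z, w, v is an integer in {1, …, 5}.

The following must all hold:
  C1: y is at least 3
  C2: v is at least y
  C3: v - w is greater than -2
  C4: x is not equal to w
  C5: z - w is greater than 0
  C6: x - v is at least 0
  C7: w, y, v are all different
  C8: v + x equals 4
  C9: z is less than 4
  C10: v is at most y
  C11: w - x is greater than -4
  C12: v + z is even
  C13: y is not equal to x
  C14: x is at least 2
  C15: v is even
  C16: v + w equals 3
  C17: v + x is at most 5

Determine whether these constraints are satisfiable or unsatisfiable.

From constraints 1 and 2: v ≥ y ≥ 3. From constraint 14: x ≥ 2. Hence v + x ≥ 5. But constraint 8 requires v + x = 4, and 4 < 5. Contradiction.

Unsatisfiable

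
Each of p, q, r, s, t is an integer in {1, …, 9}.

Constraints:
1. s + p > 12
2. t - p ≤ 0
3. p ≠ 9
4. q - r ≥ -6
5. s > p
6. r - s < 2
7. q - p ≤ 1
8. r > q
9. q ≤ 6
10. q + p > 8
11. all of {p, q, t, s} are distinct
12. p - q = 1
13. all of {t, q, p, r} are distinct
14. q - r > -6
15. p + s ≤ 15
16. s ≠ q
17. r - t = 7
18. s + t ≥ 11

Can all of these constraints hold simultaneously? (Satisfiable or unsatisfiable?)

Take p = 5, q = 4, r = 9, s = 9, t = 2. Then constraint 1: s + p = 14; constraint 2: t - p = -3; constraint 4: q - r = -5, and every other listed constraint is also met.

Satisfiable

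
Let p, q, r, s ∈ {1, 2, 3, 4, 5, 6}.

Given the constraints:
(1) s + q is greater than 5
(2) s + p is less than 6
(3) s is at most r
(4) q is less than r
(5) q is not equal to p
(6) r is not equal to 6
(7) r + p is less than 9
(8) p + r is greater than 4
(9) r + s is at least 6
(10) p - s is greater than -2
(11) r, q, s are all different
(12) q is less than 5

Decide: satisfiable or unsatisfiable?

Satisfiable

Setting (p, q, r, s) = (1, 4, 5, 2) satisfies everything: constraint 1: s + q = 6; constraint 2: s + p = 3, and the others follow.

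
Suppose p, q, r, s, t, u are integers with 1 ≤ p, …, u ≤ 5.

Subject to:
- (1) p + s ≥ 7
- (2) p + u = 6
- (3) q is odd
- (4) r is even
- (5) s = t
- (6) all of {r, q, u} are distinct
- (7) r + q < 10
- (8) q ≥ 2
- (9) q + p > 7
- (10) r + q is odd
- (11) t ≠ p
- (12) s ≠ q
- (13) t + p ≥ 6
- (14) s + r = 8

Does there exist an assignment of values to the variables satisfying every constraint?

Setting (p, q, r, s, t, u) = (3, 5, 4, 4, 4, 3) satisfies everything: constraint 1: p + s = 7; constraint 2: p + u = 6; constraint 7: r + q = 9, and the others follow.

Satisfiable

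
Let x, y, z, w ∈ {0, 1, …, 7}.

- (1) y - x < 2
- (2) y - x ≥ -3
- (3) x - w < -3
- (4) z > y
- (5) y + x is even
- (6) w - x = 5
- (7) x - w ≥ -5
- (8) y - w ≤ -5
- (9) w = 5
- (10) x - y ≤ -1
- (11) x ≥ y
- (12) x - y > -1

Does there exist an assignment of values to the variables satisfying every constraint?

Constraints 7, 8, and 10 give w − y ≥ 5, y − x ≥ 1, x − w ≥ -5.
Adding all 3 inequalities: the left sides telescope to 0, and the right sides sum to 5 + 1 + (-5) = 1. So 0 ≥ 1, which is false.

Unsatisfiable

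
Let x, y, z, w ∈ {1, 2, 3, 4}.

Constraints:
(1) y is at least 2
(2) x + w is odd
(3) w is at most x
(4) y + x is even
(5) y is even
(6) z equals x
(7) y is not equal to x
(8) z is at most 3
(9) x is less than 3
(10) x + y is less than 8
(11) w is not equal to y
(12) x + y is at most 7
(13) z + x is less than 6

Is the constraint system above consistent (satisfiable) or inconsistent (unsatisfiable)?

Satisfiable

Setting (x, y, z, w) = (2, 4, 2, 1) satisfies everything: constraint 10: x + y = 6; constraint 12: x + y = 6; constraint 13: z + x = 4, and the others follow.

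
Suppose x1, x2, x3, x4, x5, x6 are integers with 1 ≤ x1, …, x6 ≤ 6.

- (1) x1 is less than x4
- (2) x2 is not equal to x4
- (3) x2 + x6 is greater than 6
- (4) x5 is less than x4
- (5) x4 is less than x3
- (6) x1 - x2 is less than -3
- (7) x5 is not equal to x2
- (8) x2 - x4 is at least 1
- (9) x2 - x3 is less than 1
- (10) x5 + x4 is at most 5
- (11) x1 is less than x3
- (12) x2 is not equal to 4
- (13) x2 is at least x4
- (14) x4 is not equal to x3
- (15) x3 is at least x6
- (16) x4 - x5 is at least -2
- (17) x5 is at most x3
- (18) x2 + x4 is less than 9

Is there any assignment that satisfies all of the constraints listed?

Setting (x1, x2, x3, x4, x5, x6) = (1, 5, 5, 2, 1, 4) satisfies everything: constraint 3: x2 + x6 = 9; constraint 6: x1 - x2 = -4, and the others follow.

Satisfiable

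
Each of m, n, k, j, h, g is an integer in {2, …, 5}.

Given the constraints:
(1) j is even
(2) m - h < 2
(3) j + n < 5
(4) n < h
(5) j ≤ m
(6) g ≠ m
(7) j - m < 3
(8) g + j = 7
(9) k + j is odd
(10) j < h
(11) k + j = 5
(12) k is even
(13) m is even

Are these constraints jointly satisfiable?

Unsatisfiable

Constraint 12 makes k even and constraint 1 makes j even, so k + j must be even. Constraint 9 says k + j is odd — contradiction.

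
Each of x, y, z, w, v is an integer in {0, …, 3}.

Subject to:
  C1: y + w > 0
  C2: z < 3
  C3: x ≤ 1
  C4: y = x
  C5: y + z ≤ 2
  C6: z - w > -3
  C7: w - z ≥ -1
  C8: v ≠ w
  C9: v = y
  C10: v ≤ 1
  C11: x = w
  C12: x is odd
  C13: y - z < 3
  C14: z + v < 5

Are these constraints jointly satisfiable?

From constraints 4, 9, and 11, v = y = x = w, so v = w. But constraint 8 says v ≠ w. Contradiction.

Unsatisfiable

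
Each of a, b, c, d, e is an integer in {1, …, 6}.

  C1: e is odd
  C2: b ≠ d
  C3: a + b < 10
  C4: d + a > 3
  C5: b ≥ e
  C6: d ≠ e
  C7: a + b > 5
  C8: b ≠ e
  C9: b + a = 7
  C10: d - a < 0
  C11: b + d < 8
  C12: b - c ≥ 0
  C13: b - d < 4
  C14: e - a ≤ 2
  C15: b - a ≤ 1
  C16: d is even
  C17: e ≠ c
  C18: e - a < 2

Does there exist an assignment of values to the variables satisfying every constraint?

Try a = 3, b = 4, c = 2, d = 2, e = 3.
Check constraint 3: a + b = 7; constraint 4: d + a = 5. The remaining constraints are straightforward to verify.

Satisfiable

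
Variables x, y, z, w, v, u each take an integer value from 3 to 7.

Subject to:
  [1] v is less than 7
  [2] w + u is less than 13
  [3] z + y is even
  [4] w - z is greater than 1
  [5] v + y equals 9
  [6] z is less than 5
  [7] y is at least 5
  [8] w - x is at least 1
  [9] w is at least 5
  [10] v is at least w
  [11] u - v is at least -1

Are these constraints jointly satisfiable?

Unsatisfiable

From constraints 9 and 10: v ≥ w ≥ 5. From constraint 7: y ≥ 5. Hence v + y ≥ 10. But constraint 5 requires v + y = 9, and 9 < 10. Contradiction.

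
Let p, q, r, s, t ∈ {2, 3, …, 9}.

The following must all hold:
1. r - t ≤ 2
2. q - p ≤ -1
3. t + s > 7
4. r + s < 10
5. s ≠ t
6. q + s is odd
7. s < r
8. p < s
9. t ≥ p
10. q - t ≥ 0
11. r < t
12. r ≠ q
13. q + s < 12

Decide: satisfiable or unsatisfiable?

Constraints 2, 7, 8, 10, and 11 give q < p, p < s, s < r, r < t, t ≤ q. Chaining: q < p < s < r < t ≤ q, which forces q < q — impossible.

Unsatisfiable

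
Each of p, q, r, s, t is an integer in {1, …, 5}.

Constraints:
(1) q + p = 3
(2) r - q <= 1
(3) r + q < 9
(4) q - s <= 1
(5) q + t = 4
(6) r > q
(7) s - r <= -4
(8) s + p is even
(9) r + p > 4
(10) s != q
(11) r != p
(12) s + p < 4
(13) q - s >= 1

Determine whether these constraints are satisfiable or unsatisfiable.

Constraints 2, 4, and 7 give s − q ≥ -1, q − r ≥ -1, r − s ≥ 4.
Adding all 3 inequalities: the left sides telescope to 0, and the right sides sum to (-1) + (-1) + 4 = 2. So 0 ≥ 2, which is false.

Unsatisfiable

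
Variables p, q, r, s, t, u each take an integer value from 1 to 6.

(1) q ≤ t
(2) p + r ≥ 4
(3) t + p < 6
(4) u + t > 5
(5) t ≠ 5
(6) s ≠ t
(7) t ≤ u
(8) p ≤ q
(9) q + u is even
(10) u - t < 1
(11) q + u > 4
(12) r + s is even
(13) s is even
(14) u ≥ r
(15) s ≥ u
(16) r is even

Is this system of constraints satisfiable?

The assignment p = 2, q = 3, r = 2, s = 4, t = 3, u = 3 works:
  constraint 2 holds since p + r = 4.
  constraint 3 holds since t + p = 5.
The rest check out directly.

Satisfiable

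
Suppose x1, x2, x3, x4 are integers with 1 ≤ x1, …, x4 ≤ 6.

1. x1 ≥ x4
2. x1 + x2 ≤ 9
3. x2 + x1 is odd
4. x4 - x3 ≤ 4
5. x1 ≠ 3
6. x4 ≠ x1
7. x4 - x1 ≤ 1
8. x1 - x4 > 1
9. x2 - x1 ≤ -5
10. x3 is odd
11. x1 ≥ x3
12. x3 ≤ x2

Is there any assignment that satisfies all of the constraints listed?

The assignment x1 = 6, x2 = 1, x3 = 1, x4 = 4 works:
  constraint 2 holds since x1 + x2 = 7.
  constraint 4 holds since x4 - x3 = 3.
  constraint 7 holds since x4 - x1 = -2.
The rest check out directly.

Satisfiable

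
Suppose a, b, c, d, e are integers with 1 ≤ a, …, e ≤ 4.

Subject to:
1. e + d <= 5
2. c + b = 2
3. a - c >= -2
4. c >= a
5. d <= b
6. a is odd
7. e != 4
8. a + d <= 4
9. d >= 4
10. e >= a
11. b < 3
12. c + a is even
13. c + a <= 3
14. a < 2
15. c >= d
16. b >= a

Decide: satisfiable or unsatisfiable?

Unsatisfiable

From constraints 5 and 9: b ≥ d and d ≥ 4, so b ≥ 4. From constraint 11: b ≤ 2. But 2 < 4, so no value of b works.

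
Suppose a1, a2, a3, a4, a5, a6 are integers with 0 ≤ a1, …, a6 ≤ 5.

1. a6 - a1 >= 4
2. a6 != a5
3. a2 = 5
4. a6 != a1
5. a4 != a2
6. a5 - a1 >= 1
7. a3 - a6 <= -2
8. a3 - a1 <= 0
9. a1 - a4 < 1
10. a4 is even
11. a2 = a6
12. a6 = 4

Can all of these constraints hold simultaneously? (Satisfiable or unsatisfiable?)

Constraint 3 fixes a2 = 5 and constraint 12 fixes a6 = 4, but constraint 11 requires a2 = a6. Since 5 ≠ 4, contradiction.

Unsatisfiable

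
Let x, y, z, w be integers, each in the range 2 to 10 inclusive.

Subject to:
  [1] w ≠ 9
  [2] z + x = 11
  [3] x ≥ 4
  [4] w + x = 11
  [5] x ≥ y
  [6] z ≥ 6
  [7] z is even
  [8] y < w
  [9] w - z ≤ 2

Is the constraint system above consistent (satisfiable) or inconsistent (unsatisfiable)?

Take x = 5, y = 3, z = 6, w = 6. Then constraint 2: z + x = 11; constraint 4: w + x = 11, and every other listed constraint is also met.

Satisfiable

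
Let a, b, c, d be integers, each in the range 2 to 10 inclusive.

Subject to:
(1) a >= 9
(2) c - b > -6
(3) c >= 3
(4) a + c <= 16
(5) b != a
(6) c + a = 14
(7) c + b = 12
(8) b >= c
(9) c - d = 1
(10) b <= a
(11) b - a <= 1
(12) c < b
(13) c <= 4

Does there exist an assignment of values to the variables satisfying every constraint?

Satisfiable

One satisfying assignment is a = 10, b = 8, c = 4, d = 3.
For the less obvious constraints — constraint 2: c - b = -4; constraint 4: a + c = 14; constraint 6: c + a = 14 — and the others hold by inspection.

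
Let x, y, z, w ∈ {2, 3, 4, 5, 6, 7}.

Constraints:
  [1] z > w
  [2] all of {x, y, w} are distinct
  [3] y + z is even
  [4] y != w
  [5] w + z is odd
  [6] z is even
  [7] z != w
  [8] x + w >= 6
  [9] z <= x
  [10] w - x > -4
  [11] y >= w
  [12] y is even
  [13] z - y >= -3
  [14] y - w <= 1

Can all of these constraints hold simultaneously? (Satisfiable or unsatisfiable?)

Satisfiable

Setting (x, y, z, w) = (5, 4, 4, 3) satisfies everything: constraint 8: x + w = 8; constraint 10: w - x = -2; constraint 13: z - y = 0, and the others follow.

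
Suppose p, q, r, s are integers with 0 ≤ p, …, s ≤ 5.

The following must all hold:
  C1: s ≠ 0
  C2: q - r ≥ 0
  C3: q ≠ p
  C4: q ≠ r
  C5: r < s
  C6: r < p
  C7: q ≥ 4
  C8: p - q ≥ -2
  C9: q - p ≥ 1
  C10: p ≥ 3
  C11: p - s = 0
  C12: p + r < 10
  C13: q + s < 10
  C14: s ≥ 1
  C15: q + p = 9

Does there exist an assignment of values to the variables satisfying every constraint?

Satisfiable

Take p = 4, q = 5, r = 3, s = 4. Then constraint 2: q - r = 2; constraint 8: p - q = -1; constraint 9: q - p = 1, and every other listed constraint is also met.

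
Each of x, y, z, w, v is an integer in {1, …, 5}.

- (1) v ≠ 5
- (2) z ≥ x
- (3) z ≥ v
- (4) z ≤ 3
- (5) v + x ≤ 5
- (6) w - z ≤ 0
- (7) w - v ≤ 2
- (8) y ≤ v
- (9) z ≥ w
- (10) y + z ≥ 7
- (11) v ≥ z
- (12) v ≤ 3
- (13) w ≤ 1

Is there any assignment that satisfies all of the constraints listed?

From constraints 8 and 12: y ≤ v ≤ 3. From constraint 4: z ≤ 3. Hence y + z ≤ 6. But constraint 10 requires y + z ≥ 7, and 7 > 6. Contradiction.

Unsatisfiable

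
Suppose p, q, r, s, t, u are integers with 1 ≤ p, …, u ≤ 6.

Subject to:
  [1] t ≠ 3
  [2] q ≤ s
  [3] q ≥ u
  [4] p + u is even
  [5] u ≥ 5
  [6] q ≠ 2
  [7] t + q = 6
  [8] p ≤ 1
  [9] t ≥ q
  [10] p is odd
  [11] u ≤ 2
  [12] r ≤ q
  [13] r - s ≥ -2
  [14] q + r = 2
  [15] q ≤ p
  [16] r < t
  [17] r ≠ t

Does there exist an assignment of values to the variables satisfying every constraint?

From constraints 3 and 5: q ≥ u and u ≥ 5, so q ≥ 5. From constraints 8 and 15: q ≤ p and p ≤ 1, so q ≤ 1. But 1 < 5, so no value of q works.

Unsatisfiable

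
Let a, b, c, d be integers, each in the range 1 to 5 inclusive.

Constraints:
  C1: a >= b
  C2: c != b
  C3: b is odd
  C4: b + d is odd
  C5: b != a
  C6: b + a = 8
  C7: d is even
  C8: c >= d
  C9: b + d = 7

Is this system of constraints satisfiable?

Satisfiable

Try a = 5, b = 3, c = 4, d = 4.
Check constraint 6: b + a = 8; constraint 9: b + d = 7. The remaining constraints are straightforward to verify.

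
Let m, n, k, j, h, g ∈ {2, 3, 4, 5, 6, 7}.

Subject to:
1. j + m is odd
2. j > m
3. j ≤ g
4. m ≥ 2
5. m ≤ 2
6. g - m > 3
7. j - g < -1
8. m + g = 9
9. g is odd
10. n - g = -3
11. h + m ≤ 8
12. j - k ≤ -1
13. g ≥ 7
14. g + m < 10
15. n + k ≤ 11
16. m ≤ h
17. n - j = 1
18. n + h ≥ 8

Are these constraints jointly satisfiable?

Satisfiable

One satisfying assignment is m = 2, n = 4, k = 5, j = 3, h = 5, g = 7.
For the less obvious constraints — constraint 6: g - m = 5; constraint 7: j - g = -4; constraint 8: m + g = 9 — and the others hold by inspection.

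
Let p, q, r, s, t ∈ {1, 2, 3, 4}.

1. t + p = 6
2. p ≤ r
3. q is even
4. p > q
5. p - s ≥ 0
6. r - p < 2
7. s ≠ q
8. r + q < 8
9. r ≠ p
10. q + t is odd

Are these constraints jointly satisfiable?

Satisfiable

Try p = 3, q = 2, r = 4, s = 1, t = 3.
Check constraint 1: t + p = 6; constraint 5: p - s = 2; constraint 6: r - p = 1. The remaining constraints are straightforward to verify.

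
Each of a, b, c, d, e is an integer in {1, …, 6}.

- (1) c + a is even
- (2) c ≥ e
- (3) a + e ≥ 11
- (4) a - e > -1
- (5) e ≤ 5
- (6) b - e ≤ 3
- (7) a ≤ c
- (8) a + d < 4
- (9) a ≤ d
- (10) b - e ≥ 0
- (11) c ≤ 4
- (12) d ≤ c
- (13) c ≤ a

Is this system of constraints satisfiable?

From constraints 7 and 11: a ≤ c ≤ 4. From constraint 5: e ≤ 5. Hence a + e ≤ 9. But constraint 3 requires a + e ≥ 11, and 11 > 9. Contradiction.

Unsatisfiable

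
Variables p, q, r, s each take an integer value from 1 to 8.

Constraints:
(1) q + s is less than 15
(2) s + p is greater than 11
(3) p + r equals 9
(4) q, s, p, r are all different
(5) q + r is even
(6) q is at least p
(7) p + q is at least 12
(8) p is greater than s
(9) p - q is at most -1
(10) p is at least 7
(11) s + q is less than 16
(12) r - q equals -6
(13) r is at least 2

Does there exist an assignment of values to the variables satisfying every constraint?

Take p = 7, q = 8, r = 2, s = 5. Then constraint 1: q + s = 13; constraint 2: s + p = 12; constraint 3: p + r = 9, and every other listed constraint is also met.

Satisfiable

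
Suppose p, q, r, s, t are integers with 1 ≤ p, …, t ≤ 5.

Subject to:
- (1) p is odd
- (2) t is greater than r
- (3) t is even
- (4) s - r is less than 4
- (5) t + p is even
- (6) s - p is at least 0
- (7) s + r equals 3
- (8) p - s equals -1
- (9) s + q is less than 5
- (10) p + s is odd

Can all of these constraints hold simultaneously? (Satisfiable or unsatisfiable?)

Constraint 3 makes t even and constraint 1 makes p odd, so t + p must be odd. Constraint 5 says t + p is even — contradiction.

Unsatisfiable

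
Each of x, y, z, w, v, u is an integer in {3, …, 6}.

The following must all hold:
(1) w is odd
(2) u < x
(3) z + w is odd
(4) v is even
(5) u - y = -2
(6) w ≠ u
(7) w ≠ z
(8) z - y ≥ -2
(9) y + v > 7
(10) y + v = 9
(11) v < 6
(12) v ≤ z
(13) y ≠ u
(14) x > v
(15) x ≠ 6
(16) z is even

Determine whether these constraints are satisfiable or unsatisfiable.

Satisfiable

Take x = 5, y = 5, z = 6, w = 5, v = 4, u = 3. Then constraint 5: u - y = -2; constraint 8: z - y = 1; constraint 9: y + v = 9, and every other listed constraint is also met.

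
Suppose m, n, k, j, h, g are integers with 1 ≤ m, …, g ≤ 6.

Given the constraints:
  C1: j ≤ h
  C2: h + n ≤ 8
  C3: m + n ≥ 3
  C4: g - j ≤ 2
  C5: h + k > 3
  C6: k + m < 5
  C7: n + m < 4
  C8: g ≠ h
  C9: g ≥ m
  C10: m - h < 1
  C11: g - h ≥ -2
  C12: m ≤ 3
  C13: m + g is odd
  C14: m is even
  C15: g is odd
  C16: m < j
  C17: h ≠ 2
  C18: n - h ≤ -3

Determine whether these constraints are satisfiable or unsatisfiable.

Try m = 2, n = 1, k = 2, j = 4, h = 4, g = 5.
Check constraint 2: h + n = 5; constraint 3: m + n = 3; constraint 4: g - j = 1. The remaining constraints are straightforward to verify.

Satisfiable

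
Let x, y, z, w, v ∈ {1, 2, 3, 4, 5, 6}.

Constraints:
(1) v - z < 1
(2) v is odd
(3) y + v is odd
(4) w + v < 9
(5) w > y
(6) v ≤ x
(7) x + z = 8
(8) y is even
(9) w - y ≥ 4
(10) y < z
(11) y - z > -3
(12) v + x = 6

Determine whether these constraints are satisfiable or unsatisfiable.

Satisfiable

The assignment x = 5, y = 2, z = 3, w = 6, v = 1 works:
  constraint 1 holds since v - z = -2.
  constraint 4 holds since w + v = 7.
  constraint 7 holds since x + z = 8.
The rest check out directly.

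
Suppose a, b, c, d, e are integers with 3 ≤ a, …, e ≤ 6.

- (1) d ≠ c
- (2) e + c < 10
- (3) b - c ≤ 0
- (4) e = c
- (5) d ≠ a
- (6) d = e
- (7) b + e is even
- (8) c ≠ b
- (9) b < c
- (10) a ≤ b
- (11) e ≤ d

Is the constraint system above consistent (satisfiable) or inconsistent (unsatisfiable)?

From constraints 4 and 6, d = e = c, so d = c. But constraint 1 says d ≠ c. Contradiction.

Unsatisfiable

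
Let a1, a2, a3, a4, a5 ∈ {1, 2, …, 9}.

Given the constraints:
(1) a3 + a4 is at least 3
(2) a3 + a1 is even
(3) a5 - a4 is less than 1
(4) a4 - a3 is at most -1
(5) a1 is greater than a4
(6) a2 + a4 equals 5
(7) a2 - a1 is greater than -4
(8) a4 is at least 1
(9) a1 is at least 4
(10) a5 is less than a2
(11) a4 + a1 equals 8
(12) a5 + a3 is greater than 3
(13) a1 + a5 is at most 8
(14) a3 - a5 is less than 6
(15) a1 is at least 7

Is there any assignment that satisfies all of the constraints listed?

Satisfiable

The assignment a1 = 7, a2 = 4, a3 = 5, a4 = 1, a5 = 1 works:
  constraint 1 holds since a3 + a4 = 6.
  constraint 3 holds since a5 - a4 = 0.
The rest check out directly.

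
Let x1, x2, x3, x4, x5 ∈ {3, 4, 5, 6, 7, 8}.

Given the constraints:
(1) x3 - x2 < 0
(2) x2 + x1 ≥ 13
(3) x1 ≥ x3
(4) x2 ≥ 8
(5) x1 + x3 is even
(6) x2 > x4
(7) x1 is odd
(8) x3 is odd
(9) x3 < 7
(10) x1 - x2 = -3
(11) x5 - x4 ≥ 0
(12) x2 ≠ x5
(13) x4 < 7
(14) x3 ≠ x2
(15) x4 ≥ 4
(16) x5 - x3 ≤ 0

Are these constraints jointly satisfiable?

One satisfying assignment is x1 = 5, x2 = 8, x3 = 5, x4 = 5, x5 = 5.
For the less obvious constraints — constraint 1: x3 - x2 = -3; constraint 2: x2 + x1 = 13; constraint 10: x1 - x2 = -3 — and the others hold by inspection.

Satisfiable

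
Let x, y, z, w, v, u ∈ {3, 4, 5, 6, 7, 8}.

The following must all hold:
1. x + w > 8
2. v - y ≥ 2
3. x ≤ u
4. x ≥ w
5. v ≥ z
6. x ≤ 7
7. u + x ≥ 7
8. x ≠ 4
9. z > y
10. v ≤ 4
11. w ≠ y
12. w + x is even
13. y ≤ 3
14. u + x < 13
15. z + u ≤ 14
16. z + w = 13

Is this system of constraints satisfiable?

Unsatisfiable

From constraints 5 and 10: z ≤ v ≤ 4. From constraints 4 and 6: w ≤ x ≤ 7. Hence z + w ≤ 11. But constraint 16 requires z + w = 13, and 13 > 11. Contradiction.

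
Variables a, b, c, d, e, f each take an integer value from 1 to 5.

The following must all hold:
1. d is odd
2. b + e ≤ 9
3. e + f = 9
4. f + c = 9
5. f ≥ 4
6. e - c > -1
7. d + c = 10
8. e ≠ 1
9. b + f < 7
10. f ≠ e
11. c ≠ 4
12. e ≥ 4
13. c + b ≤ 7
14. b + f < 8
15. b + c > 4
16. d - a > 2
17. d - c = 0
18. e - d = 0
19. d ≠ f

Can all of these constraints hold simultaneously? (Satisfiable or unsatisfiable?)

Take a = 2, b = 1, c = 5, d = 5, e = 5, f = 4. Then constraint 2: b + e = 6; constraint 3: e + f = 9, and every other listed constraint is also met.

Satisfiable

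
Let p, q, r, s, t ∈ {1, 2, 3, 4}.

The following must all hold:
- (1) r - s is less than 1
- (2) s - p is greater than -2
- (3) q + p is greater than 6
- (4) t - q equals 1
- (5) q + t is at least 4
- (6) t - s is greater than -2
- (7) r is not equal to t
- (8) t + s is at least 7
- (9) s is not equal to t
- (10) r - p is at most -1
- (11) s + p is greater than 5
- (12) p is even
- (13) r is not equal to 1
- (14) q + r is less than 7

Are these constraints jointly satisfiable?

Satisfiable

Setting (p, q, r, s, t) = (4, 3, 3, 3, 4) satisfies everything: constraint 1: r - s = 0; constraint 2: s - p = -1, and the others follow.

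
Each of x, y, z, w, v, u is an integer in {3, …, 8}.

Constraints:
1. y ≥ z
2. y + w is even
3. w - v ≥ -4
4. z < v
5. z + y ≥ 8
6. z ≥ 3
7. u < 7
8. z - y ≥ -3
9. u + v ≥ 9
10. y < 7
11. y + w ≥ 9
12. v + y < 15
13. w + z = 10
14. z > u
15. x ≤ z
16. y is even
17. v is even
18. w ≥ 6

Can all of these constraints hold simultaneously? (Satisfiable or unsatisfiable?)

Satisfiable

The assignment x = 4, y = 4, z = 4, w = 6, v = 8, u = 3 works:
  constraint 3 holds since w - v = -2.
  constraint 5 holds since z + y = 8.
The rest check out directly.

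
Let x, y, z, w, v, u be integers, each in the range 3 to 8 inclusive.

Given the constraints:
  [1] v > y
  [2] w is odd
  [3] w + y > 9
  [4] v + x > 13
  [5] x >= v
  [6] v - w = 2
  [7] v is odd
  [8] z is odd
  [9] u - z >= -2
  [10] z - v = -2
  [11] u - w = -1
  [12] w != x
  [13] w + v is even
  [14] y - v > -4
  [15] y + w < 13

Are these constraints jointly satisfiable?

One satisfying assignment is x = 7, y = 6, z = 5, w = 5, v = 7, u = 4.
For the less obvious constraints — constraint 3: w + y = 11; constraint 4: v + x = 14 — and the others hold by inspection.

Satisfiable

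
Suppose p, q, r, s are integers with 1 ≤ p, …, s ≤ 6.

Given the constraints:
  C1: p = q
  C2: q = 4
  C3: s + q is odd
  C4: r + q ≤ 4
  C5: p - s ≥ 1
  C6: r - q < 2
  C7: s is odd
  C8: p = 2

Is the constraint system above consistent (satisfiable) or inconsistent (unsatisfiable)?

Constraint 8 fixes p = 2 and constraint 2 fixes q = 4, but constraint 1 requires p = q. Since 2 ≠ 4, contradiction.

Unsatisfiable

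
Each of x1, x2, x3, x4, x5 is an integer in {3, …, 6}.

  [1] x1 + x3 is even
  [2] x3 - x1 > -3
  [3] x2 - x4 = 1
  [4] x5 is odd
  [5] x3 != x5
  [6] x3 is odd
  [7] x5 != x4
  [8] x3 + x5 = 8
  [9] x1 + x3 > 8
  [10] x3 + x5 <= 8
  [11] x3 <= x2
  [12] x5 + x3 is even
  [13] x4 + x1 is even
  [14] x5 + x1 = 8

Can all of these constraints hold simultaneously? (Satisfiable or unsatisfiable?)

Satisfiable

Try x1 = 5, x2 = 6, x3 = 5, x4 = 5, x5 = 3.
Check constraint 2: x3 - x1 = 0; constraint 3: x2 - x4 = 1. The remaining constraints are straightforward to verify.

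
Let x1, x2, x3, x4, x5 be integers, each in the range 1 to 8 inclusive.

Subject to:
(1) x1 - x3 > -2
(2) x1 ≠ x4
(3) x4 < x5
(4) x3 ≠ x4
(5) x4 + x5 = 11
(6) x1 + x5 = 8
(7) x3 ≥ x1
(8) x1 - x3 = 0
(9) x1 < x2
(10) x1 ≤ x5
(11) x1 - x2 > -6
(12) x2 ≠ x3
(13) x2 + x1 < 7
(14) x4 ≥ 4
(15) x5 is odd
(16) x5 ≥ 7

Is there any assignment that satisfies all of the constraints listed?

The assignment x1 = 1, x2 = 4, x3 = 1, x4 = 4, x5 = 7 works:
  constraint 1 holds since x1 - x3 = 0.
  constraint 5 holds since x4 + x5 = 11.
  constraint 6 holds since x1 + x5 = 8.
The rest check out directly.

Satisfiable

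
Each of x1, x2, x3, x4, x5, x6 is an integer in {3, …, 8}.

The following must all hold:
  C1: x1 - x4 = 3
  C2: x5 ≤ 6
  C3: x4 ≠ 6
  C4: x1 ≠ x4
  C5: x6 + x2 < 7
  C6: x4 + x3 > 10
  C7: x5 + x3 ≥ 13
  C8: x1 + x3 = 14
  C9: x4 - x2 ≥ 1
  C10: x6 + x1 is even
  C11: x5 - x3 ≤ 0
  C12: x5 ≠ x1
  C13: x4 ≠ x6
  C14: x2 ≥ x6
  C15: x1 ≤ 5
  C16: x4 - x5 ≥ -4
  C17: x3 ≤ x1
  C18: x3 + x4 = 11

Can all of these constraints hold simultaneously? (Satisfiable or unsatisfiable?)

From constraint 2: x5 ≤ 6. From constraints 15 and 17: x3 ≤ x1 ≤ 5. Hence x5 + x3 ≤ 11. But constraint 7 requires x5 + x3 ≥ 13, and 13 > 11. Contradiction.

Unsatisfiable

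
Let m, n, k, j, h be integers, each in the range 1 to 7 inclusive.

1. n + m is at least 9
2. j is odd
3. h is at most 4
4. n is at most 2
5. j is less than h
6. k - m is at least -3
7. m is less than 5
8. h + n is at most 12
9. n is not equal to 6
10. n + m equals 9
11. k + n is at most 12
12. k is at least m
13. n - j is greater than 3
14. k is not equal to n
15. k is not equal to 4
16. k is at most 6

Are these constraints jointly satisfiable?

Unsatisfiable

From constraint 4: n ≤ 2. From constraints 12 and 16: m ≤ k ≤ 6. Hence n + m ≤ 8. But constraint 10 requires n + m = 9, and 9 > 8. Contradiction.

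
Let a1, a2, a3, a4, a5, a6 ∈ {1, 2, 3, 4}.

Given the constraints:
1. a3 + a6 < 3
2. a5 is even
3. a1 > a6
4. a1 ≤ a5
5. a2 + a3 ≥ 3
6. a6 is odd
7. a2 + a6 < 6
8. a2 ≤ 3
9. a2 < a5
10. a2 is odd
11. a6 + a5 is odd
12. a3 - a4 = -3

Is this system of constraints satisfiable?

Satisfiable

Setting (a1, a2, a3, a4, a5, a6) = (2, 3, 1, 4, 4, 1) satisfies everything: constraint 1: a3 + a6 = 2; constraint 5: a2 + a3 = 4; constraint 7: a2 + a6 = 4, and the others follow.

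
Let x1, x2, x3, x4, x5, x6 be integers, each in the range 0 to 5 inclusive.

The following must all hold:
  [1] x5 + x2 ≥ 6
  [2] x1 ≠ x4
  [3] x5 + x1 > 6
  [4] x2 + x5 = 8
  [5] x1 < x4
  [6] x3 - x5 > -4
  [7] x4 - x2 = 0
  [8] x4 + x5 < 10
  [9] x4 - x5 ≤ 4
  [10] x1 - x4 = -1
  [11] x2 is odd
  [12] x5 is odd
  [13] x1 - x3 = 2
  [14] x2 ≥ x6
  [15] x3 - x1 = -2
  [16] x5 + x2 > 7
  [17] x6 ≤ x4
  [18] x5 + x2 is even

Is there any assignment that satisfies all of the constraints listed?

Satisfiable

Take x1 = 4, x2 = 5, x3 = 2, x4 = 5, x5 = 3, x6 = 4. Then constraint 1: x5 + x2 = 8; constraint 3: x5 + x1 = 7, and every other listed constraint is also met.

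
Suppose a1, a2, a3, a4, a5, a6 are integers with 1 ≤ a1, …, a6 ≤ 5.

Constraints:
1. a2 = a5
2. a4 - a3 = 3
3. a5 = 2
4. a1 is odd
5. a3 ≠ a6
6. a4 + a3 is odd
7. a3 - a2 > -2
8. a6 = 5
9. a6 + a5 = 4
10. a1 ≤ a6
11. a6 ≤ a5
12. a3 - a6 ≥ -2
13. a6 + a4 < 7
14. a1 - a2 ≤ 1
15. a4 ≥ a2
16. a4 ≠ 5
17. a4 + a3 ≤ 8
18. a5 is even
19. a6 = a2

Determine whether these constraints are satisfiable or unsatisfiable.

Constraint 8 fixes a6 = 5 and constraint 3 fixes a5 = 2. Constraints 1 and 19 give a6 = a2 = a5, so a6 = a5. But 5 ≠ 2 — contradiction.

Unsatisfiable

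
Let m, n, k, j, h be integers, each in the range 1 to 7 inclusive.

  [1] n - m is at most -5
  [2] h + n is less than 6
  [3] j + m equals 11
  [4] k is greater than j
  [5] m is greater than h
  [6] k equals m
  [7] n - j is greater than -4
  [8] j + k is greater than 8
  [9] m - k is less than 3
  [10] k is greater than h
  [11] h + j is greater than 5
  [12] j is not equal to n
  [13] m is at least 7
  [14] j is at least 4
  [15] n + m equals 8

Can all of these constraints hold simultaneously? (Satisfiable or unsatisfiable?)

Satisfiable

Setting (m, n, k, j, h) = (7, 1, 7, 4, 4) satisfies everything: constraint 1: n - m = -6; constraint 2: h + n = 5; constraint 3: j + m = 11, and the others follow.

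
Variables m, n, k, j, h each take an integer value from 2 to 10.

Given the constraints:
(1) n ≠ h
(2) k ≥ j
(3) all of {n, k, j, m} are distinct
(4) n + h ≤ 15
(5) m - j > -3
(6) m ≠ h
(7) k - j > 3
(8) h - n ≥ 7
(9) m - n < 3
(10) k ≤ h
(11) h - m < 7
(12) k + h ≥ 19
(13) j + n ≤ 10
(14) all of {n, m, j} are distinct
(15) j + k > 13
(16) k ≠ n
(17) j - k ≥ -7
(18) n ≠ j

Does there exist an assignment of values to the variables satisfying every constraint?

The assignment m = 4, n = 3, k = 10, j = 5, h = 10 works:
  constraint 4 holds since n + h = 13.
  constraint 5 holds since m - j = -1.
The rest check out directly.

Satisfiable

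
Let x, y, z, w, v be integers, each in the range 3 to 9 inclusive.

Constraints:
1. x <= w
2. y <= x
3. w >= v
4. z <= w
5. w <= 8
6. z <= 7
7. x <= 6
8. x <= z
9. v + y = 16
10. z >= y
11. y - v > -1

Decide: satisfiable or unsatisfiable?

Unsatisfiable

From constraints 3 and 5: v ≤ w ≤ 8. From constraints 2 and 7: y ≤ x ≤ 6. Hence v + y ≤ 14. But constraint 9 requires v + y = 16, and 16 > 14. Contradiction.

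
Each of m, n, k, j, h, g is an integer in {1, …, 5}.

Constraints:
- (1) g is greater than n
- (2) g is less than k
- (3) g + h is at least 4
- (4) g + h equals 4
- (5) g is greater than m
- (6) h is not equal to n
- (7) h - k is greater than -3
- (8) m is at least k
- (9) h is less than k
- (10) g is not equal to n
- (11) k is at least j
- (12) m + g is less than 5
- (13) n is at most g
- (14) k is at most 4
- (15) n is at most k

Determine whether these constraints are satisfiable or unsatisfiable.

Unsatisfiable

Constraints 2, 5, and 8 give g < k, k ≤ m, m < g. Chaining: g < k ≤ m < g, which forces g < g — impossible.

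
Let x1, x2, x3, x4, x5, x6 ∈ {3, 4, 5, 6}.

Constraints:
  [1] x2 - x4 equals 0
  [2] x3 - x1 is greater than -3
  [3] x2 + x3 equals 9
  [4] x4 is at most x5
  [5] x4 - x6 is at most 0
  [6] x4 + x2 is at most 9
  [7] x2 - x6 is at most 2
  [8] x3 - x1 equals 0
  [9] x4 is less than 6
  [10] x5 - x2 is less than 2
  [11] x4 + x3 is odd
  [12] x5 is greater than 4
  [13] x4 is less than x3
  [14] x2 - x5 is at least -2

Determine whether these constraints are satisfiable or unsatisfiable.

One satisfying assignment is x1 = 5, x2 = 4, x3 = 5, x4 = 4, x5 = 5, x6 = 4.
For the less obvious constraints — constraint 1: x2 - x4 = 0; constraint 2: x3 - x1 = 0; constraint 3: x2 + x3 = 9 — and the others hold by inspection.

Satisfiable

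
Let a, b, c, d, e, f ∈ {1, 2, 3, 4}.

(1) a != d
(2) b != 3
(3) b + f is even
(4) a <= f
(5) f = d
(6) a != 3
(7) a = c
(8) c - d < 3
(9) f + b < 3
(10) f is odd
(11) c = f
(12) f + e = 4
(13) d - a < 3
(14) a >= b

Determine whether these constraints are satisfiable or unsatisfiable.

From constraints 5, 7, and 11, a = c = f = d, so a = d. But constraint 1 says a ≠ d. Contradiction.

Unsatisfiable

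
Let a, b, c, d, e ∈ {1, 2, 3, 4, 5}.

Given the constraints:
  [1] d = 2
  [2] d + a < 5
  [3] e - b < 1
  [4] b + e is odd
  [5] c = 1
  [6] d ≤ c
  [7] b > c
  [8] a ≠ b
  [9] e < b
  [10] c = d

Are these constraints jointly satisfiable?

Constraint 5 fixes c = 1 and constraint 1 fixes d = 2, but constraint 10 requires c = d. Since 1 ≠ 2, contradiction.

Unsatisfiable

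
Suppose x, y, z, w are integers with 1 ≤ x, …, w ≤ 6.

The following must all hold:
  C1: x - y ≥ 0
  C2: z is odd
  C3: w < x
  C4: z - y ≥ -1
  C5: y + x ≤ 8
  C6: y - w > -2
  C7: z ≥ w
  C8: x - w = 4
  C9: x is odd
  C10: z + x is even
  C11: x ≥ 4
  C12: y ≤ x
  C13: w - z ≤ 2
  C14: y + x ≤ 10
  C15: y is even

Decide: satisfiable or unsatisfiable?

Satisfiable

One satisfying assignment is x = 5, y = 2, z = 1, w = 1.
For the less obvious constraints — constraint 1: x - y = 3; constraint 4: z - y = -1; constraint 5: y + x = 7 — and the others hold by inspection.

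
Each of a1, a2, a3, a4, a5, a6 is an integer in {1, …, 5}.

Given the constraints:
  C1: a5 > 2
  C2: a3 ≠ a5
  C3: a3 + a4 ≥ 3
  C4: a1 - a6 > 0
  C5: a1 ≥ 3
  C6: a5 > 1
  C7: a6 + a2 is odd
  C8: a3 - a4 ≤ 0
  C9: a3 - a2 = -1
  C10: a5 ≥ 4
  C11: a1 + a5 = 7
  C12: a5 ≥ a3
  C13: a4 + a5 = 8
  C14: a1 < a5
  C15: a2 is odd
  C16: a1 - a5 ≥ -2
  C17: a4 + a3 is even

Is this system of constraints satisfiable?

Setting (a1, a2, a3, a4, a5, a6) = (3, 3, 2, 4, 4, 2) satisfies everything: constraint 3: a3 + a4 = 6; constraint 4: a1 - a6 = 1, and the others follow.

Satisfiable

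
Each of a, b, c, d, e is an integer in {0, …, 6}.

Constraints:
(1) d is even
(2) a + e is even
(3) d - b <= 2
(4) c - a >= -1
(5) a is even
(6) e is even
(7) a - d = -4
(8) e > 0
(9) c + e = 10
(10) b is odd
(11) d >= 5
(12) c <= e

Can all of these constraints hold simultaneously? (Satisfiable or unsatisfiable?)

Satisfiable

One satisfying assignment is a = 2, b = 5, c = 4, d = 6, e = 6.
For the less obvious constraints — constraint 3: d - b = 1; constraint 4: c - a = 2; constraint 7: a - d = -4 — and the others hold by inspection.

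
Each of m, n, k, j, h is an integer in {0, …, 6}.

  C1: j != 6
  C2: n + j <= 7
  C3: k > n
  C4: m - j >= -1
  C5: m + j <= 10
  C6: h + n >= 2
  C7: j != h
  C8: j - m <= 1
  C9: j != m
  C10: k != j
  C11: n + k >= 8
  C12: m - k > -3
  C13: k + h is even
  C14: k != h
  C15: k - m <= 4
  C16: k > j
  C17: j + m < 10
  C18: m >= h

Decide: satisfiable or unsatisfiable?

Try m = 5, n = 2, k = 6, j = 3, h = 2.
Check constraint 2: n + j = 5; constraint 4: m - j = 2. The remaining constraints are straightforward to verify.

Satisfiable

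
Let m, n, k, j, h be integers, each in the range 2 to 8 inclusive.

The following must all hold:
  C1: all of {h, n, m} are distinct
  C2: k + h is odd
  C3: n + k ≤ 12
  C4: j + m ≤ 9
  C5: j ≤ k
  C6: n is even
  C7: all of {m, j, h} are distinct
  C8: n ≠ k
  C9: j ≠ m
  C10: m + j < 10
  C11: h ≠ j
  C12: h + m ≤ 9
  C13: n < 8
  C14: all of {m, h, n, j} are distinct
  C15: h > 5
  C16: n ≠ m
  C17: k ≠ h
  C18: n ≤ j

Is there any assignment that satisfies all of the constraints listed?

Satisfiable

The assignment m = 3, n = 2, k = 7, j = 5, h = 6 works:
  constraint 3 holds since n + k = 9.
  constraint 4 holds since j + m = 8.
The rest check out directly.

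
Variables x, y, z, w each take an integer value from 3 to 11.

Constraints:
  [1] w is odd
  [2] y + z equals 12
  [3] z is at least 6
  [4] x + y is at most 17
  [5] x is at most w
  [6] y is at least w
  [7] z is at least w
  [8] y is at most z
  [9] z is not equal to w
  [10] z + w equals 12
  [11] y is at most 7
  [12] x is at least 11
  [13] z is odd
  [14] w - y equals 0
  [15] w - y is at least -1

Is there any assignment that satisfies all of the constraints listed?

From constraints 5 and 12: w ≥ x and x ≥ 11, so w ≥ 11. From constraints 6 and 11: w ≤ y and y ≤ 7, so w ≤ 7. But 7 < 11, so no value of w works.

Unsatisfiable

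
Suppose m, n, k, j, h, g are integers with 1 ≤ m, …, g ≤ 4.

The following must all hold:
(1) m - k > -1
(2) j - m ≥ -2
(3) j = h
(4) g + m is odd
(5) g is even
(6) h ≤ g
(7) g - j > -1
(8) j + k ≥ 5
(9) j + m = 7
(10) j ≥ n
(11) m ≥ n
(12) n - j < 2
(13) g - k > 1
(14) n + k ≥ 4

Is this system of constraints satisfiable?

Satisfiable

Try m = 3, n = 3, k = 1, j = 4, h = 4, g = 4.
Check constraint 1: m - k = 2; constraint 2: j - m = 1; constraint 7: g - j = 0. The remaining constraints are straightforward to verify.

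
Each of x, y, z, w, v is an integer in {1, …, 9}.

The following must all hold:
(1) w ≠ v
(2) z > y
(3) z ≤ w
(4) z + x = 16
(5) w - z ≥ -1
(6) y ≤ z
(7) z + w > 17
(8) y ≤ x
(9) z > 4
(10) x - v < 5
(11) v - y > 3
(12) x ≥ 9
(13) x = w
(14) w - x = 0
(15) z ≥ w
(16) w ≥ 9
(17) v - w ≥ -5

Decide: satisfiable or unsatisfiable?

From constraints 15 and 16: z ≥ w ≥ 9. From constraint 12: x ≥ 9. Hence z + x ≥ 18. But constraint 4 requires z + x = 16, and 16 < 18. Contradiction.

Unsatisfiable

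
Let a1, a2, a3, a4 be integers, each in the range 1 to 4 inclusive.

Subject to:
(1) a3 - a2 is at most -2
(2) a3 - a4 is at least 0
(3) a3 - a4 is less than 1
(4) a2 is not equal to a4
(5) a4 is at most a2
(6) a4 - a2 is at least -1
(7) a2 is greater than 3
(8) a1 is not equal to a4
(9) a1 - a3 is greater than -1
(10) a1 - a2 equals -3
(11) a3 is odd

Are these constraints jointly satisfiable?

Constraints 1, 2, and 6 give a2 − a3 ≥ 2, a3 − a4 ≥ 0, a4 − a2 ≥ -1.
Adding all 3 inequalities: the left sides telescope to 0, and the right sides sum to 2 + 0 + (-1) = 1. So 0 ≥ 1, which is false.

Unsatisfiable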